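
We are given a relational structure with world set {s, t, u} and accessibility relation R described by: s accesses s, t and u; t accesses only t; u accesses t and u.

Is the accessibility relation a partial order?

Reflexive: yes — every world is R-related to itself.
Transitive: yes — every two-step R-path is closed by a direct edge.
Antisymmetric: yes — no distinct pair is related both ways.
So R is a partial order.

Yes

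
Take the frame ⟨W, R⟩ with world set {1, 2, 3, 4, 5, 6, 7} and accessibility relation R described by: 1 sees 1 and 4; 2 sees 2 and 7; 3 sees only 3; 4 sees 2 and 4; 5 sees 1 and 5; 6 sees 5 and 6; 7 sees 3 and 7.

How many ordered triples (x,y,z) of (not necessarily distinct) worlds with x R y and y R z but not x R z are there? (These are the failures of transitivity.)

5

Enumerating: (1,4,2), (2,7,3), (4,2,7), (5,1,4), (6,5,1).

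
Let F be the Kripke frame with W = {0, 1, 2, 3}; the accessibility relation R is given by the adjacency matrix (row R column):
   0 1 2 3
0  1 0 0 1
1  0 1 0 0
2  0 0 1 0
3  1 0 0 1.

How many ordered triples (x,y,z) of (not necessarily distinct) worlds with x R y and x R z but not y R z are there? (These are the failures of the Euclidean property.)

R is Euclidean; there are no such tuples.

0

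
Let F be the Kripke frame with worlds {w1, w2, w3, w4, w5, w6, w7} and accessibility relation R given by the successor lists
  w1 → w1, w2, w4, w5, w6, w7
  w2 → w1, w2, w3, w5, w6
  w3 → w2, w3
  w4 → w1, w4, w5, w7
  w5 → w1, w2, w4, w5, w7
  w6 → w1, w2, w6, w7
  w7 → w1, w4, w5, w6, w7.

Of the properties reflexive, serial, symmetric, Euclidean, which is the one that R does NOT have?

Reflexive: yes — every world is R-related to itself.
Serial: yes — every world has a successor (e.g. w1 R w1).
Symmetric: yes — every pair in R has its reverse in R.
Euclidean: no — w1 R w2 and w1 R w4, but not w2 R w4.
Only Euclidean fails.

Euclidean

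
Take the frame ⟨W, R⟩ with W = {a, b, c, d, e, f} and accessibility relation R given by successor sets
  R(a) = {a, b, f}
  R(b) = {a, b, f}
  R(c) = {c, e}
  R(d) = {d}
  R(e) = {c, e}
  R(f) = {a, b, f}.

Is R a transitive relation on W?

Transitive: yes — every two-step R-path is closed by a direct edge.

Yes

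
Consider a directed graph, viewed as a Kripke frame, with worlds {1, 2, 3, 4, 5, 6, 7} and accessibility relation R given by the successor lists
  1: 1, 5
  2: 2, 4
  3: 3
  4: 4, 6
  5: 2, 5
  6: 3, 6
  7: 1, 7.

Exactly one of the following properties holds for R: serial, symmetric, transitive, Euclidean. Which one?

serial

Serial: yes — every world has a successor (e.g. 1 R 1).
Symmetric: no — 1 R 5 but not 5 R 1.
Transitive: no — 1 R 5 and 5 R 2, but not 1 R 2.
Euclidean: no — 1 R 5 and 1 R 1, but not 5 R 1.
Only serial holds.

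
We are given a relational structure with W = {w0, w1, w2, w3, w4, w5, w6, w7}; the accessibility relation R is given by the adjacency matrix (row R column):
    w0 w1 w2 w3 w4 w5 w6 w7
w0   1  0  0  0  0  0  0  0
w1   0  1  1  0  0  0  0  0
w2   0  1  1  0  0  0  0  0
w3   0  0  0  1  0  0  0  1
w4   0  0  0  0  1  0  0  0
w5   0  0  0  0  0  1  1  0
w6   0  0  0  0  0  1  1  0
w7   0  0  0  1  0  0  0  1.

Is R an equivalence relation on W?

Reflexive: yes — every world is R-related to itself.
Symmetric: yes — every pair in R has its reverse in R.
Transitive: yes — every two-step R-path is closed by a direct edge.
So R is an equivalence relation.

Yes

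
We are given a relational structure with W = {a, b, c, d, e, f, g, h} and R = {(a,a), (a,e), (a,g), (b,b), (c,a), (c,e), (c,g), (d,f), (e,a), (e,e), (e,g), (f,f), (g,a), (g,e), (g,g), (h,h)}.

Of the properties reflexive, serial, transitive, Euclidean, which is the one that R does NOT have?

reflexive

Reflexive: no — c is not related to itself.
Serial: yes — every world has a successor (e.g. a R a).
Transitive: yes — every two-step R-path is closed by a direct edge.
Euclidean: yes — any two successors of a common world are R-related.
Only reflexive fails.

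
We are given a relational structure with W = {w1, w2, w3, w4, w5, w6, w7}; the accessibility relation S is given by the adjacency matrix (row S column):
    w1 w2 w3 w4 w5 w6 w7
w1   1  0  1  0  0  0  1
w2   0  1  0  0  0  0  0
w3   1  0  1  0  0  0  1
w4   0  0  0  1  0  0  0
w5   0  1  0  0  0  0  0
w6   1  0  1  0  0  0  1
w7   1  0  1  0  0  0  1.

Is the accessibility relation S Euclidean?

Yes

Euclidean: yes — any two successors of a common world are S-related.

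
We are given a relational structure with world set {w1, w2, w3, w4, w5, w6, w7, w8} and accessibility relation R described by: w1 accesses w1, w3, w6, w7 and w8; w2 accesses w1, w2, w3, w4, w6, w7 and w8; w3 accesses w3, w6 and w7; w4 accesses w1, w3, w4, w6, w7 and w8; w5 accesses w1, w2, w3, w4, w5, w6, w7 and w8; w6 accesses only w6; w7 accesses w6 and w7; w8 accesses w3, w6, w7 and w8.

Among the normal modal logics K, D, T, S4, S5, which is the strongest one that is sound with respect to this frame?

Serial (axiom D): yes — every world has a successor (e.g. w1 R w1).
Reflexive (axiom T): yes — every world is R-related to itself.
Transitive (axiom 4): yes — every two-step R-path is closed by a direct edge.
Euclidean (axiom 5): no — w1 R w3 and w1 R w8, but not w3 R w8.
So F validates K, D, T, S4; S5 would additionally require R to be Euclidean. The strongest is S4.

S4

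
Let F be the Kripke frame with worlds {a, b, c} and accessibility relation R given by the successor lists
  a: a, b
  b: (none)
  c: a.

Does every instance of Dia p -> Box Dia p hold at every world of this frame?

No

The schema 5 characterises exactly the Euclidean frames.
Euclidean: no — a R b and a R a, but not b R a.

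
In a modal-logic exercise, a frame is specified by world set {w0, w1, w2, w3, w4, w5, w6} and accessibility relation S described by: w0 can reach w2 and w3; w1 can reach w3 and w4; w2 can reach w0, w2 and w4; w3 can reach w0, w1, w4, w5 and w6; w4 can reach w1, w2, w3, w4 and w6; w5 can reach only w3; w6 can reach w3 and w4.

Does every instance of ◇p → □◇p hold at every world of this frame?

The schema 5 characterises exactly the Euclidean frames.
Euclidean: no — w0 S w2 and w0 S w3, but not w2 S w3.

No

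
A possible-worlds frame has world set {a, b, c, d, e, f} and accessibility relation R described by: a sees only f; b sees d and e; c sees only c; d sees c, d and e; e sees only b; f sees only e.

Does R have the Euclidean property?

Euclidean: no — b R e and b R d, but not e R d.

No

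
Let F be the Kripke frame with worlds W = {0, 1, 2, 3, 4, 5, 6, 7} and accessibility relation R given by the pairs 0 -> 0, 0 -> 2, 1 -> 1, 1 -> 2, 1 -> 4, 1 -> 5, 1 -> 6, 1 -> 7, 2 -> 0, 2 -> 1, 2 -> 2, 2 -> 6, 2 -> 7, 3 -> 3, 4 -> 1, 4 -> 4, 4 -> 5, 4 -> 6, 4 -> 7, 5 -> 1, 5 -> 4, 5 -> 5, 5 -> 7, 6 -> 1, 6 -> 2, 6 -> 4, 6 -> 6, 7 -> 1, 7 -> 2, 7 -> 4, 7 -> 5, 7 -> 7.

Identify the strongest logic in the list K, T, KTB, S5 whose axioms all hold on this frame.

KTB

Reflexive (axiom T): yes — every world is R-related to itself.
Symmetric (axiom B): yes — every pair in R has its reverse in R.
Euclidean (axiom 5): no — 1 R 2 and 1 R 4, but not 2 R 4.
So F validates K, T, KTB; S5 would additionally require R to be Euclidean. The strongest is KTB.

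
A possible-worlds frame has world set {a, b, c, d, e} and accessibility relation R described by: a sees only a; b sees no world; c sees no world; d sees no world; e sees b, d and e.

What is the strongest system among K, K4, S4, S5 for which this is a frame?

K4

Transitive (axiom 4): yes — every two-step R-path is closed by a direct edge.
Reflexive (axiom T): no — b is not related to itself.
Euclidean (axiom 5): no — e R b and e R d, but not b R d.
So F validates K, K4; S4 would additionally require R to be reflexive. The strongest is K4.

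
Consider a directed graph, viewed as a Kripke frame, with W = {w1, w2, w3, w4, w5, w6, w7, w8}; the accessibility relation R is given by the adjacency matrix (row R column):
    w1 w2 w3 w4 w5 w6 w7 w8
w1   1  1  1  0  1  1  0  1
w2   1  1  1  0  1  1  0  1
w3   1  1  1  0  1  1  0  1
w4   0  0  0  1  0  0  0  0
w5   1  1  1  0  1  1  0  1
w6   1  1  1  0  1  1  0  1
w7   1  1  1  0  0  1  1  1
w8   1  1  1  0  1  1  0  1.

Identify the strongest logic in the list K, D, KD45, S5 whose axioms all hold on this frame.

D

Serial (axiom D): yes — every world has a successor (e.g. w1 R w1).
Euclidean (axiom 5): no — w7 R w1 and w7 R w7, but not w1 R w7.
Transitive (axiom 4): no — w7 R w1 and w1 R w5, but not w7 R w5.
Reflexive (axiom T): yes — every world is R-related to itself.
So F validates K, D; KD45 would additionally require R to be Euclidean and transitive. The strongest is D.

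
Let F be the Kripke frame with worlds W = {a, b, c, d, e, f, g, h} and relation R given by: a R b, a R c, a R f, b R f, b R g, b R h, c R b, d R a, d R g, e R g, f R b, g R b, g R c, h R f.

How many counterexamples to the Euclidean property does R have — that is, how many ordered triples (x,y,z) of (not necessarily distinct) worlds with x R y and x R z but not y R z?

25

Enumerating: (a,b,b), (a,b,c), (a,c,c), (a,c,f), (a,f,c), (a,f,f), (b,f,f), (b,f,g), (b,f,h), (b,g,f), (b,g,g), (b,g,h), … and 13 more.
Total: 25.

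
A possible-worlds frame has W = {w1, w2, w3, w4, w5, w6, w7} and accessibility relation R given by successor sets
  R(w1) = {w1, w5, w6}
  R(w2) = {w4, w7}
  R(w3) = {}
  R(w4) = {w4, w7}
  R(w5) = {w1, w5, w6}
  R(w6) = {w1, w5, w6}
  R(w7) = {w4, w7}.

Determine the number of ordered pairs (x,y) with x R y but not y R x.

Enumerating: (w2,w4), (w2,w7).

2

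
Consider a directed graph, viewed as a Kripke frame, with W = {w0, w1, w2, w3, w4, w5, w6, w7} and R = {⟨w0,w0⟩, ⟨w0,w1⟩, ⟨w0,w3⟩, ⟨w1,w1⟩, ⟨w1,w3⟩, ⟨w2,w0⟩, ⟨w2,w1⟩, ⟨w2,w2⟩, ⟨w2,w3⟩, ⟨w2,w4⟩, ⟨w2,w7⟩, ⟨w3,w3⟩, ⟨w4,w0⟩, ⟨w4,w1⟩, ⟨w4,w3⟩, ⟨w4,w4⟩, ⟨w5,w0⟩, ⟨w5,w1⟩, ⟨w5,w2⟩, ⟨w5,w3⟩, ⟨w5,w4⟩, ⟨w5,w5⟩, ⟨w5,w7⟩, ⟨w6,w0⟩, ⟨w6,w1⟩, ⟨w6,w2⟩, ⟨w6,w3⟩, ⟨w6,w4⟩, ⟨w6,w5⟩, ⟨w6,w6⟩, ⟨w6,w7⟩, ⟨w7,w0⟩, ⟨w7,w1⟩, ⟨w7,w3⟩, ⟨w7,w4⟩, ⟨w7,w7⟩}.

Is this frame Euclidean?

No

Euclidean: no — w0 R w3 and w0 R w1, but not w3 R w1.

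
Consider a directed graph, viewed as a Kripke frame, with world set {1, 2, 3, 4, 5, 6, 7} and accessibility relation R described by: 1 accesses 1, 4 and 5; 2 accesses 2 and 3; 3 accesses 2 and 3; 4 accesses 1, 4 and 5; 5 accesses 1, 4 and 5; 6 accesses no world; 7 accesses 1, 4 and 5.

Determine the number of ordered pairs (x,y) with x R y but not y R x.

3

Enumerating: (7,1), (7,4), (7,5).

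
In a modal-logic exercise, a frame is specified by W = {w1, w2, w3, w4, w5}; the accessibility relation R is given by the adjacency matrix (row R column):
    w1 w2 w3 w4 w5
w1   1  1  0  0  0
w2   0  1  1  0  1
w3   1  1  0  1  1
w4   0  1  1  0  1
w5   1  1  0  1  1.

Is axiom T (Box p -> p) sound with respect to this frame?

No

By correspondence theory, T is valid on a frame iff R is reflexive.
Reflexive: no — w3 is not related to itself.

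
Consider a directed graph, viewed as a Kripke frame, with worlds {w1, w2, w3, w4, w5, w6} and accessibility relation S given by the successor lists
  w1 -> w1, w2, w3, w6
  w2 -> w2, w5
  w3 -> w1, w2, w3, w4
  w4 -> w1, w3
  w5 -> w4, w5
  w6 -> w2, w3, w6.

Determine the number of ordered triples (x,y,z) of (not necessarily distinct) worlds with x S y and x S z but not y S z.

Enumerating: (w1,w2,w1), (w1,w2,w3), (w1,w2,w6), (w1,w3,w6), (w1,w6,w1), (w2,w5,w2), (w3,w1,w4), (w3,w2,w1), (w3,w2,w3), (w3,w2,w4), (w3,w4,w2), (w3,w4,w4), (w5,w4,w4), (w5,w4,w5), (w6,w2,w3), (w6,w2,w6), (w6,w3,w6).

17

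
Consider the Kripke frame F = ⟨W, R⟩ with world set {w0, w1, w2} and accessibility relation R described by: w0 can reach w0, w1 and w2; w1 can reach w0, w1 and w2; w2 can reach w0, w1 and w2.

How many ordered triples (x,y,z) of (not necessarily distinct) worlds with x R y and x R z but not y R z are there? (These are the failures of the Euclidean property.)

0

R is Euclidean; there are no such tuples.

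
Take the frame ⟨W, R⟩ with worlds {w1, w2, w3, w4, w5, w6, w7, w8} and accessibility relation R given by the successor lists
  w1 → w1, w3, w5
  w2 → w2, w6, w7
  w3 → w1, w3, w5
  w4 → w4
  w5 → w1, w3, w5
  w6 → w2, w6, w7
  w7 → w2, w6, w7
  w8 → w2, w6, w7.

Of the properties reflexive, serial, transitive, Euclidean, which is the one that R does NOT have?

reflexive

Reflexive: no — w8 is not related to itself.
Serial: yes — every world has a successor (e.g. w1 R w1).
Transitive: yes — every two-step R-path is closed by a direct edge.
Euclidean: yes — any two successors of a common world are R-related.
Only reflexive fails.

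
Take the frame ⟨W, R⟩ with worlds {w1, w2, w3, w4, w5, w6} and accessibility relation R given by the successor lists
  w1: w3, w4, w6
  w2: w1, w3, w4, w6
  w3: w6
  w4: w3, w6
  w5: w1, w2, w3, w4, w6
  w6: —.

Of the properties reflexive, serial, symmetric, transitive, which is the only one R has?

transitive

Reflexive: no — w1 is not related to itself.
Serial: no — w6 has no R-successor.
Symmetric: no — w1 R w3 but not w3 R w1.
Transitive: yes — every two-step R-path is closed by a direct edge.
Only transitive holds.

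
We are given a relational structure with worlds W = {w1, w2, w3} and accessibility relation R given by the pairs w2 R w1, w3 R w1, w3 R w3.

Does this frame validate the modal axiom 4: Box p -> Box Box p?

Yes

By correspondence theory, 4 is valid on a frame iff R is transitive.
Transitive: yes — every two-step R-path is closed by a direct edge.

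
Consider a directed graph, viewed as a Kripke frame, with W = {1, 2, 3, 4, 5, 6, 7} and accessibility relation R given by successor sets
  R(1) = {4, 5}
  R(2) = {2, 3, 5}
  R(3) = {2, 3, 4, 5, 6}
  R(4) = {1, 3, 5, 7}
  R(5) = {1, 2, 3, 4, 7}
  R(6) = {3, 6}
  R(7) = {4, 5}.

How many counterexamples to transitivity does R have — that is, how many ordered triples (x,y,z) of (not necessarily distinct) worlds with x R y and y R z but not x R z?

Enumerating: (1,4,1), (1,4,3), (1,4,7), (1,5,1), (1,5,2), (1,5,3), (1,5,7), (2,3,4), (2,3,6), (2,5,1), (2,5,4), (2,5,7), … and 27 more.
Total: 39.

39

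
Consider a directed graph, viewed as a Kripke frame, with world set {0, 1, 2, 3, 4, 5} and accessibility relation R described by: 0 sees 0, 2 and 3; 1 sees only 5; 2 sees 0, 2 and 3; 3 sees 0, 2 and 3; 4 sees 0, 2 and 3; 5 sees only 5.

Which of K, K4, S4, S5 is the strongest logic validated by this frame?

Transitive (axiom 4): yes — every two-step R-path is closed by a direct edge.
Reflexive (axiom T): no — 1 is not related to itself.
Euclidean (axiom 5): yes — any two successors of a common world are R-related.
So F validates K, K4; S4 would additionally require R to be reflexive. The strongest is K4.

K4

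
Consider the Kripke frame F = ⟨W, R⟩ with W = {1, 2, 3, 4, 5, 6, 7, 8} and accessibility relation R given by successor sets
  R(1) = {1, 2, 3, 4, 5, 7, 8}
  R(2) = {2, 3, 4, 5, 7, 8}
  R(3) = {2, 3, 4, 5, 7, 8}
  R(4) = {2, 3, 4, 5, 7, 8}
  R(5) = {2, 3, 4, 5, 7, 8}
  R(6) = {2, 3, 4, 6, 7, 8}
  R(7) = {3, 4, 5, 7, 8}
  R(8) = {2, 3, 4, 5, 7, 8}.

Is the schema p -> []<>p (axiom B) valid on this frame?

Axiom B corresponds to the accessibility relation being symmetric.
Symmetric: no — 1 R 2 but not 2 R 1.

No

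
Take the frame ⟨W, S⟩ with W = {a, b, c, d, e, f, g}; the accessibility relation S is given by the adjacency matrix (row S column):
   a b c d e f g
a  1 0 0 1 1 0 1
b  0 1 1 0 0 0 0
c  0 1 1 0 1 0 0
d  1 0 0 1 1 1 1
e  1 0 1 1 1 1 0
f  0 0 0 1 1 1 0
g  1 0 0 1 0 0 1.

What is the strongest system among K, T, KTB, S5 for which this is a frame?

Reflexive (axiom T): yes — every world is S-related to itself.
Symmetric (axiom B): yes — every pair in S has its reverse in S.
Euclidean (axiom 5): no — a S e and a S g, but not e S g.
So F validates K, T, KTB; S5 would additionally require S to be Euclidean. The strongest is KTB.

KTB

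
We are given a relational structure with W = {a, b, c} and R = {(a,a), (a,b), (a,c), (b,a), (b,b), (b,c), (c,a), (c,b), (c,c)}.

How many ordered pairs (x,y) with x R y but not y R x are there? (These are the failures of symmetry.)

R is symmetric; there are no such tuples.

0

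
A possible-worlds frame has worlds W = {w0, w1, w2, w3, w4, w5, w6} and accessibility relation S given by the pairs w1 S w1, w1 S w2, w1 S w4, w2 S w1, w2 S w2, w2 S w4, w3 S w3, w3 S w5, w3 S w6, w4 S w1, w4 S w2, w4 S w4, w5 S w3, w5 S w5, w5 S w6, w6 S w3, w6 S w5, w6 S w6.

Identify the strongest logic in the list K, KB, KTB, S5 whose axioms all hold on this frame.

KB

Symmetric (axiom B): yes — every pair in S has its reverse in S.
Reflexive (axiom T): no — w0 is not related to itself.
Euclidean (axiom 5): yes — any two successors of a common world are S-related.
So F validates K, KB; KTB would additionally require S to be reflexive. The strongest is KB.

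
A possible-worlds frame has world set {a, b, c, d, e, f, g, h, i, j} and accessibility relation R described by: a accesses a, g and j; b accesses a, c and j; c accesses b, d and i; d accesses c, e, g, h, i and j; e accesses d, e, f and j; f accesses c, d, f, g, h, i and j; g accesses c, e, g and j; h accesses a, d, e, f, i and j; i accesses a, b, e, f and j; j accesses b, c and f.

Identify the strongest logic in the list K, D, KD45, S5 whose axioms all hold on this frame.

Serial (axiom D): yes — every world has a successor (e.g. a R a).
Euclidean (axiom 5): no — a R j and a R g, but not j R g.
Transitive (axiom 4): no — a R g and g R c, but not a R c.
Reflexive (axiom T): no — b is not related to itself.
So F validates K, D; KD45 would additionally require R to be Euclidean and transitive. The strongest is D.

D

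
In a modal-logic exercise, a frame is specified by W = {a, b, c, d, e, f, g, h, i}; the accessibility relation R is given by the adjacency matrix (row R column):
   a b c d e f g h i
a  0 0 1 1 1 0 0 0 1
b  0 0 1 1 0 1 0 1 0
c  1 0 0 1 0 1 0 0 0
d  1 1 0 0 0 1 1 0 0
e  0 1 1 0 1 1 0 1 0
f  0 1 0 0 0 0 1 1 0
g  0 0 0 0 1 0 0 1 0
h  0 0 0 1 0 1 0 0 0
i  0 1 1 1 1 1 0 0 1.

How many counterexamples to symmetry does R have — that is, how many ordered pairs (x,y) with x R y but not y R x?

21

Enumerating: (a,e), (a,i), (b,c), (b,h), (c,d), (c,f), (d,f), (d,g), (e,b), (e,c), (e,f), (e,h), … and 9 more.
Total: 21.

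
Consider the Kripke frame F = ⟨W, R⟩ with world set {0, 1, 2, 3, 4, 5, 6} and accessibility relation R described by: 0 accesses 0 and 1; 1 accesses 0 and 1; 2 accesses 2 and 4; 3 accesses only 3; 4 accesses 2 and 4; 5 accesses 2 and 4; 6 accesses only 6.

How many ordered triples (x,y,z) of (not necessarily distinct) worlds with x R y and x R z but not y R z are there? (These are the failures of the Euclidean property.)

0

R is Euclidean; there are no such tuples.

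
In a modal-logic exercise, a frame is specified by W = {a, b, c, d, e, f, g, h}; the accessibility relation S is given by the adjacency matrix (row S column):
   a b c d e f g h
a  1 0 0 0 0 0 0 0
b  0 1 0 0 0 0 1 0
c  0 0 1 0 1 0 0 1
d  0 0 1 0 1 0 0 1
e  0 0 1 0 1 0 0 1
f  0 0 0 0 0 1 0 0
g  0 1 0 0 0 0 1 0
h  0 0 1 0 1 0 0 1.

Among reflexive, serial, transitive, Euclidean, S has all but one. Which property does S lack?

Reflexive: no — d is not related to itself.
Serial: yes — every world has a successor (e.g. a S a).
Transitive: yes — every two-step S-path is closed by a direct edge.
Euclidean: yes — any two successors of a common world are S-related.
Only reflexive fails.

reflexive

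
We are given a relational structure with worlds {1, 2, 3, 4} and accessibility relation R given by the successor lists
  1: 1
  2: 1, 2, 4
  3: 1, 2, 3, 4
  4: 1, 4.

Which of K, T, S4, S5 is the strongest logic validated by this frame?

S4

Reflexive (axiom T): yes — every world is R-related to itself.
Transitive (axiom 4): yes — every two-step R-path is closed by a direct edge.
Euclidean (axiom 5): no — 2 R 1 and 2 R 4, but not 1 R 4.
So F validates K, T, S4; S5 would additionally require R to be Euclidean. The strongest is S4.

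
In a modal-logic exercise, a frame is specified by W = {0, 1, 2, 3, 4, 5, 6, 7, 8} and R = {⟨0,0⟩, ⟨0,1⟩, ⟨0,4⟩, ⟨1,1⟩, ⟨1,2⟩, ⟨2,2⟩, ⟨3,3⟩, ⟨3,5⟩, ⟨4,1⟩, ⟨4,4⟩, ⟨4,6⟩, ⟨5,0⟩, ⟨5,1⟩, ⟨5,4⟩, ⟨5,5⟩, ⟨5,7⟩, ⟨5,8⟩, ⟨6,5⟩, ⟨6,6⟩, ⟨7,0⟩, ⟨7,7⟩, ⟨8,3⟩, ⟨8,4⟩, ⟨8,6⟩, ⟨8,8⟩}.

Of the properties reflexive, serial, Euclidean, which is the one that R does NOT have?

Euclidean

Reflexive: yes — every world is R-related to itself.
Serial: yes — every world has a successor (e.g. 0 R 0).
Euclidean: no — 0 R 1 and 0 R 4, but not 1 R 4.
Only Euclidean fails.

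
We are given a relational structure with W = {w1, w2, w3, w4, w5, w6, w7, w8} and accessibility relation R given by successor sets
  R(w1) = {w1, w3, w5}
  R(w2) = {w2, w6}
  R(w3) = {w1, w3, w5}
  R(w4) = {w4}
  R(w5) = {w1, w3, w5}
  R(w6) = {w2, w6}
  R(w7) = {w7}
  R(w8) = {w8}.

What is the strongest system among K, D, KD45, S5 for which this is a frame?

S5

Serial (axiom D): yes — every world has a successor (e.g. w1 R w1).
Euclidean (axiom 5): yes — any two successors of a common world are R-related.
Transitive (axiom 4): yes — every two-step R-path is closed by a direct edge.
Reflexive (axiom T): yes — every world is R-related to itself.
So F validates K, D, KD45, S5. The strongest is S5.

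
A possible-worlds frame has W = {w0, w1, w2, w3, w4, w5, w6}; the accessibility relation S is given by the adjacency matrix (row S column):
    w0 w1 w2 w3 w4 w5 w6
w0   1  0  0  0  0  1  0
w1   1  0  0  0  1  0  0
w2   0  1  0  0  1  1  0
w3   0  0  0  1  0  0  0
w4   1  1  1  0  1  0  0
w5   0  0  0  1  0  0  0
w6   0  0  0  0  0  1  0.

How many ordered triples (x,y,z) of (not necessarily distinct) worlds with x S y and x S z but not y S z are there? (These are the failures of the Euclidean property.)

17

Enumerating: (w0,w5,w0), (w0,w5,w5), (w1,w0,w4), (w2,w1,w1), (w2,w1,w5), (w2,w4,w5), (w2,w5,w1), (w2,w5,w4), (w2,w5,w5), (w4,w0,w1), (w4,w0,w2), (w4,w0,w4), (w4,w1,w1), (w4,w1,w2), (w4,w2,w0), (w4,w2,w2), (w6,w5,w5).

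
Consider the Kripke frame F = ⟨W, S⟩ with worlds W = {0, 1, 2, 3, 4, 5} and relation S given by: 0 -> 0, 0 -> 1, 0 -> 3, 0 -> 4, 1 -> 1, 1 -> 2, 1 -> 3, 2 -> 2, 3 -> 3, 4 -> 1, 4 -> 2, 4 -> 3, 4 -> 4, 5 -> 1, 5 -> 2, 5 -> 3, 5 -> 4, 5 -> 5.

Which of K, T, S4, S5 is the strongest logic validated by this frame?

T

Reflexive (axiom T): yes — every world is S-related to itself.
Transitive (axiom 4): no — 0 S 1 and 1 S 2, but not 0 S 2.
Euclidean (axiom 5): no — 0 S 1 and 0 S 4, but not 1 S 4.
So F validates K, T; S4 would additionally require S to be transitive. The strongest is T.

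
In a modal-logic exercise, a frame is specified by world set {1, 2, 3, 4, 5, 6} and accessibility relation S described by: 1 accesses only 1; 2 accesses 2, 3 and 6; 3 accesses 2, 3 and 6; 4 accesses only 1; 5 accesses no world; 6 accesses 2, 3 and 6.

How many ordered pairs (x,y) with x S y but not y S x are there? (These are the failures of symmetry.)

Enumerating: (4,1).

1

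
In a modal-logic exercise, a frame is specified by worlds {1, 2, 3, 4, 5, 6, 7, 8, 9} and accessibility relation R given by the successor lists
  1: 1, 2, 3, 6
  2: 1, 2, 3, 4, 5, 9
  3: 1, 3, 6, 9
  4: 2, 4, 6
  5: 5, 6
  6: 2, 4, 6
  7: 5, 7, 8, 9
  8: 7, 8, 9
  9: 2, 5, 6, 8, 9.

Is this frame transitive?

No

Transitive: no — 1 R 2 and 2 R 4, but not 1 R 4.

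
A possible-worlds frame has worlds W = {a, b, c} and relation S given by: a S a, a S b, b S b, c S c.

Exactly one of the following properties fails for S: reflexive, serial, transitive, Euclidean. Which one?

Reflexive: yes — every world is S-related to itself.
Serial: yes — every world has a successor (e.g. a S a).
Transitive: yes — every two-step S-path is closed by a direct edge.
Euclidean: no — a S b and a S a, but not b S a.
Only Euclidean fails.

Euclidean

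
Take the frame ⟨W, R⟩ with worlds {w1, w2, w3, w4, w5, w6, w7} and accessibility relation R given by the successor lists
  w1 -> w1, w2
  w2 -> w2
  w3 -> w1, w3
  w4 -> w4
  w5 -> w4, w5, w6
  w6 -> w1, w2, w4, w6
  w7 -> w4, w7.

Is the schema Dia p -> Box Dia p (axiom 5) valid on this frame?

Axiom 5 corresponds to the accessibility relation being Euclidean.
Euclidean: no — w5 R w4 and w5 R w6, but not w4 R w6.

No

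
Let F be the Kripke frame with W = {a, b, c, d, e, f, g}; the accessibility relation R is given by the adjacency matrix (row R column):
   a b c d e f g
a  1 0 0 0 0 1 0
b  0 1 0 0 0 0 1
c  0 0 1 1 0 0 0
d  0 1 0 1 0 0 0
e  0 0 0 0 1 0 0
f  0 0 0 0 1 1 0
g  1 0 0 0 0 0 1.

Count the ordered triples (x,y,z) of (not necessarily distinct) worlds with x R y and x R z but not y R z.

6

Enumerating: (a,f,a), (b,g,b), (c,d,c), (d,b,d), (f,e,f), (g,a,g).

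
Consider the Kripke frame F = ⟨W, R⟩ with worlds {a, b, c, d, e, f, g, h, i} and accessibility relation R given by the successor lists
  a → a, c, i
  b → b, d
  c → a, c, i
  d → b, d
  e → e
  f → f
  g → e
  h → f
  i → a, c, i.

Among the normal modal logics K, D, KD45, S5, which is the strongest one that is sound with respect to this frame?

KD45

Serial (axiom D): yes — every world has a successor (e.g. a R a).
Euclidean (axiom 5): yes — any two successors of a common world are R-related.
Transitive (axiom 4): yes — every two-step R-path is closed by a direct edge.
Reflexive (axiom T): no — g is not related to itself.
So F validates K, D, KD45; S5 would additionally require R to be reflexive. The strongest is KD45.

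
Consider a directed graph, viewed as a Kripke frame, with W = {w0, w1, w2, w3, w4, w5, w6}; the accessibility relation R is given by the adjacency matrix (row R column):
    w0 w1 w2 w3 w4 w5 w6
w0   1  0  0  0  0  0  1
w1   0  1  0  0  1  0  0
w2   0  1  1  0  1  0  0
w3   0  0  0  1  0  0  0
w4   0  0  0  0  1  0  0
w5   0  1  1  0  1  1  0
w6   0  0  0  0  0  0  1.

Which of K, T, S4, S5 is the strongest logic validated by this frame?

Reflexive (axiom T): yes — every world is R-related to itself.
Transitive (axiom 4): yes — every two-step R-path is closed by a direct edge.
Euclidean (axiom 5): no — w2 R w4 and w2 R w1, but not w4 R w1.
So F validates K, T, S4; S5 would additionally require R to be Euclidean. The strongest is S4.

S4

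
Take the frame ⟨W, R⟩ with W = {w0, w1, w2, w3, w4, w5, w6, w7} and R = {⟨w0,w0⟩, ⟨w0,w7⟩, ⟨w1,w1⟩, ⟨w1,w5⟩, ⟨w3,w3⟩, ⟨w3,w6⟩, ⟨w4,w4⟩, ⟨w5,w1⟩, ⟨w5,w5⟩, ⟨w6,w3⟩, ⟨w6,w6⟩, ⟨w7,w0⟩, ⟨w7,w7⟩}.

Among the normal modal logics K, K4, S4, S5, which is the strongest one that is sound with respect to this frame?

K4

Transitive (axiom 4): yes — every two-step R-path is closed by a direct edge.
Reflexive (axiom T): no — w2 is not related to itself.
Euclidean (axiom 5): yes — any two successors of a common world are R-related.
So F validates K, K4; S4 would additionally require R to be reflexive. The strongest is K4.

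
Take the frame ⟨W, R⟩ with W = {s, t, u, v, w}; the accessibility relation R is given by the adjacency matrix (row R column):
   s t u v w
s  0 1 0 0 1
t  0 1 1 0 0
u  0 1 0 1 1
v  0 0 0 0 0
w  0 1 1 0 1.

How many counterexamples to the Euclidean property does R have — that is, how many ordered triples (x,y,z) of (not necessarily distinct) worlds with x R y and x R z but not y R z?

10

Enumerating: (s,t,w), (t,u,u), (u,t,v), (u,t,w), (u,v,t), (u,v,v), (u,v,w), (u,w,v), (w,t,w), (w,u,u).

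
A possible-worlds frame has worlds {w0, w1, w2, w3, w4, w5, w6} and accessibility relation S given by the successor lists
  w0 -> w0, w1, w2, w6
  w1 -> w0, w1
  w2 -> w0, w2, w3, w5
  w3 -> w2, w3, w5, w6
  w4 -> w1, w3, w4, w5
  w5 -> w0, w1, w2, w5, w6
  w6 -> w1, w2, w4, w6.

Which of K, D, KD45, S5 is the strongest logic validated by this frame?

Serial (axiom D): yes — every world has a successor (e.g. w0 S w0).
Euclidean (axiom 5): no — w0 S w1 and w0 S w2, but not w1 S w2.
Transitive (axiom 4): no — w0 S w2 and w2 S w3, but not w0 S w3.
Reflexive (axiom T): yes — every world is S-related to itself.
So F validates K, D; KD45 would additionally require S to be Euclidean and transitive. The strongest is D.

D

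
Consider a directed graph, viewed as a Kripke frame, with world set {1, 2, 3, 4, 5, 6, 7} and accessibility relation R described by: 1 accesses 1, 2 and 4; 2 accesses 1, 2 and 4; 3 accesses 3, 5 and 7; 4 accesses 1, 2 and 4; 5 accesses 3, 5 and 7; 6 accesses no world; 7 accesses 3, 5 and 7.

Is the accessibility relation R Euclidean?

Euclidean: yes — any two successors of a common world are R-related.

Yes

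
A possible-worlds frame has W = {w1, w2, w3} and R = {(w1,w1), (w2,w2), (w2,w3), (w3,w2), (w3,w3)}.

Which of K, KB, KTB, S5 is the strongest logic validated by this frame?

Symmetric (axiom B): yes — every pair in R has its reverse in R.
Reflexive (axiom T): yes — every world is R-related to itself.
Euclidean (axiom 5): yes — any two successors of a common world are R-related.
So F validates K, KB, KTB, S5. The strongest is S5.

S5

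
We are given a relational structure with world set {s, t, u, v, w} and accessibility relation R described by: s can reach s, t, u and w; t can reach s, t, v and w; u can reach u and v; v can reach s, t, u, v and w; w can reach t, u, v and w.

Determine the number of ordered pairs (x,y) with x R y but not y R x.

Enumerating: (s,u), (s,w), (v,s), (w,u).

4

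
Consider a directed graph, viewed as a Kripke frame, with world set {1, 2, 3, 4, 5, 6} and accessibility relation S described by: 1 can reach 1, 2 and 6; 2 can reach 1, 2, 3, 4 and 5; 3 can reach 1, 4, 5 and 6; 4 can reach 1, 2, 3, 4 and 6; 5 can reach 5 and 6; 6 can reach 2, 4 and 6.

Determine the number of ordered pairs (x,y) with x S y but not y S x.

9

Enumerating: (1,6), (2,3), (2,5), (3,1), (3,5), (3,6), (4,1), (5,6), (6,2).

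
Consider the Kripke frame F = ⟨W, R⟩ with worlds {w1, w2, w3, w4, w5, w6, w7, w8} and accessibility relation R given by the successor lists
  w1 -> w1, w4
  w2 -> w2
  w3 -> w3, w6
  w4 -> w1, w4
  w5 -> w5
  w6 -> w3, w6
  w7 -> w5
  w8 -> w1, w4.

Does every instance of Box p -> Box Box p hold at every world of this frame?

Axiom 4 corresponds to the accessibility relation being transitive.
Transitive: yes — every two-step R-path is closed by a direct edge.

Yes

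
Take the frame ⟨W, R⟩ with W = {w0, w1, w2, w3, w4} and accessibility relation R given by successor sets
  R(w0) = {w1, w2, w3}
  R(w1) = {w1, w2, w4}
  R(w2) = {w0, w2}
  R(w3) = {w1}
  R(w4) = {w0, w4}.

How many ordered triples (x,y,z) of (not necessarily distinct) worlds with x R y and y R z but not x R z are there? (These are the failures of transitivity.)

11

Enumerating: (w0,w1,w4), (w0,w2,w0), (w1,w2,w0), (w1,w4,w0), (w2,w0,w1), (w2,w0,w3), (w3,w1,w2), (w3,w1,w4), (w4,w0,w1), (w4,w0,w2), (w4,w0,w3).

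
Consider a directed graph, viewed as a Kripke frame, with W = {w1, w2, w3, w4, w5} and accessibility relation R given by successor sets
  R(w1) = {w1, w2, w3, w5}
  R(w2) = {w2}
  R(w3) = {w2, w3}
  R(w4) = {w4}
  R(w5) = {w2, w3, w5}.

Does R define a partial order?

Yes

Reflexive: yes — every world is R-related to itself.
Transitive: yes — every two-step R-path is closed by a direct edge.
Antisymmetric: yes — no distinct pair is related both ways.
So R is a partial order.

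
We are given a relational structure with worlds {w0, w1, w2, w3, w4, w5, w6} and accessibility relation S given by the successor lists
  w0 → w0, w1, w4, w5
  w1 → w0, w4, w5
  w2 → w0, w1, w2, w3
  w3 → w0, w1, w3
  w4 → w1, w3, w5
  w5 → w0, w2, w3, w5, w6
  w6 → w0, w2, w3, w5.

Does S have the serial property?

Yes

Serial: yes — every world has a successor (e.g. w0 S w0).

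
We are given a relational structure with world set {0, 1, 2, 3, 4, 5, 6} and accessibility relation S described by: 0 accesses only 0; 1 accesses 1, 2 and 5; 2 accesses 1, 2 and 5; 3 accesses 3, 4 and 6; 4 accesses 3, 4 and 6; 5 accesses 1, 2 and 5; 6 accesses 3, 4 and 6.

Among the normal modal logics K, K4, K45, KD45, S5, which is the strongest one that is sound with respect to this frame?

S5

Transitive (axiom 4): yes — every two-step S-path is closed by a direct edge.
Euclidean (axiom 5): yes — any two successors of a common world are S-related.
Serial (axiom D): yes — every world has a successor (e.g. 0 S 0).
Reflexive (axiom T): yes — every world is S-related to itself.
So F validates K, K4, K45, KD45, S5. The strongest is S5.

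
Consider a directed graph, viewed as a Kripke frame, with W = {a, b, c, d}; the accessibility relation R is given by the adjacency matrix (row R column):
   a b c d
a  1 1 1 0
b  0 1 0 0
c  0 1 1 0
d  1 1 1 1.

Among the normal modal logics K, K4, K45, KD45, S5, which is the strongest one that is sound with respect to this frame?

Transitive (axiom 4): yes — every two-step R-path is closed by a direct edge.
Euclidean (axiom 5): no — a R b and a R c, but not b R c.
Serial (axiom D): yes — every world has a successor (e.g. a R a).
Reflexive (axiom T): yes — every world is R-related to itself.
So F validates K, K4; K45 would additionally require R to be Euclidean. The strongest is K4.

K4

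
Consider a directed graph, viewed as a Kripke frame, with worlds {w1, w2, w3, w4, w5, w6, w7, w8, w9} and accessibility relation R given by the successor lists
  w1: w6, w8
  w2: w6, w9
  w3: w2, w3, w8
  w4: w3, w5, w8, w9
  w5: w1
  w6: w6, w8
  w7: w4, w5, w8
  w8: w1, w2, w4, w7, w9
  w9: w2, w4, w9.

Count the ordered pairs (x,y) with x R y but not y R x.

Enumerating: (w1,w6), (w2,w6), (w3,w2), (w3,w8), (w4,w3), (w4,w5), (w5,w1), (w6,w8), (w7,w4), (w7,w5), (w8,w2), (w8,w9).

12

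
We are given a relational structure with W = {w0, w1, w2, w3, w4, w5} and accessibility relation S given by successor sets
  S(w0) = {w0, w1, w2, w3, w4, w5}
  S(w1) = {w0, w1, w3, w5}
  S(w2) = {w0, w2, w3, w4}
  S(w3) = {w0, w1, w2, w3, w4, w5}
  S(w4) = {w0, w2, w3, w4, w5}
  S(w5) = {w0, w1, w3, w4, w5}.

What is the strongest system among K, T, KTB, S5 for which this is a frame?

KTB

Reflexive (axiom T): yes — every world is S-related to itself.
Symmetric (axiom B): yes — every pair in S has its reverse in S.
Euclidean (axiom 5): no — w0 S w1 and w0 S w2, but not w1 S w2.
So F validates K, T, KTB; S5 would additionally require S to be Euclidean. The strongest is KTB.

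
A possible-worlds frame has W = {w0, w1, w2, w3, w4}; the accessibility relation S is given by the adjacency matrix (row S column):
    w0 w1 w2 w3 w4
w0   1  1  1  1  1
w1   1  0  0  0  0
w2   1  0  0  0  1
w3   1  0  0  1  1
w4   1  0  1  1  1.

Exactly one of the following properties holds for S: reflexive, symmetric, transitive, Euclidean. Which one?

Reflexive: no — w1 is not related to itself.
Symmetric: yes — every pair in S has its reverse in S.
Transitive: no — w1 S w0 and w0 S w2, but not w1 S w2.
Euclidean: no — w0 S w1 and w0 S w2, but not w1 S w2.
Only symmetric holds.

symmetric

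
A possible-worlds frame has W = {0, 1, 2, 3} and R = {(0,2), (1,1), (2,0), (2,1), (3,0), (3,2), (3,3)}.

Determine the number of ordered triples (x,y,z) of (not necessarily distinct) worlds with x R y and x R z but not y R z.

8

Enumerating: (0,2,2), (2,0,0), (2,0,1), (2,1,0), (3,0,0), (3,0,3), (3,2,2), (3,2,3).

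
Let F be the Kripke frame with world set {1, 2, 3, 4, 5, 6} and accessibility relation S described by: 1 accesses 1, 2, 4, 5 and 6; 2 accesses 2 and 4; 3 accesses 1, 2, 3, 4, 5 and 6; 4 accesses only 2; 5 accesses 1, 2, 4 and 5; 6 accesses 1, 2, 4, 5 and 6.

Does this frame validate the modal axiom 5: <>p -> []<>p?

No

The schema 5 characterises exactly the Euclidean frames.
Euclidean: no — 1 S 2 and 1 S 5, but not 2 S 5.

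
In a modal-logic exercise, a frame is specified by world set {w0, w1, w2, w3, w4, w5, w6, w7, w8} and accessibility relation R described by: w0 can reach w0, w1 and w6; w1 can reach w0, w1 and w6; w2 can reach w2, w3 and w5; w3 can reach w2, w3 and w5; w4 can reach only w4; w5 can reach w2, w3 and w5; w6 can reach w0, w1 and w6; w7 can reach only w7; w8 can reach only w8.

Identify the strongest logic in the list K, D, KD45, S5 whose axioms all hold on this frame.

Serial (axiom D): yes — every world has a successor (e.g. w0 R w0).
Euclidean (axiom 5): yes — any two successors of a common world are R-related.
Transitive (axiom 4): yes — every two-step R-path is closed by a direct edge.
Reflexive (axiom T): yes — every world is R-related to itself.
So F validates K, D, KD45, S5. The strongest is S5.

S5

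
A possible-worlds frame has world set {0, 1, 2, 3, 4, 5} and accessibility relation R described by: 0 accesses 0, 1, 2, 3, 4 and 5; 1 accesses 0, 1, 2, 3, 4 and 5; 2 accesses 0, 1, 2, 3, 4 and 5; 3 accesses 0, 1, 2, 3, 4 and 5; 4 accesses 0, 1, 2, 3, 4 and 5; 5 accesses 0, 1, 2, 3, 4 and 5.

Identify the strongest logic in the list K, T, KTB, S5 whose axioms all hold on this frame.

S5

Reflexive (axiom T): yes — every world is R-related to itself.
Symmetric (axiom B): yes — every pair in R has its reverse in R.
Euclidean (axiom 5): yes — any two successors of a common world are R-related.
So F validates K, T, KTB, S5. The strongest is S5.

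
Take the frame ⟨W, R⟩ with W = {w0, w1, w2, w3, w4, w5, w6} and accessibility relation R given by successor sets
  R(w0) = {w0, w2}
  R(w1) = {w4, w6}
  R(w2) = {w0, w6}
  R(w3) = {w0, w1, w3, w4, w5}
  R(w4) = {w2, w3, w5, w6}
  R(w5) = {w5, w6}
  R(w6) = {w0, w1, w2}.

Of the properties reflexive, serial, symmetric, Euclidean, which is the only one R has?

Reflexive: no — w1 is not related to itself.
Serial: yes — every world has a successor (e.g. w0 R w0).
Symmetric: no — w1 R w4 but not w4 R w1.
Euclidean: no — w1 R w6 and w1 R w4, but not w6 R w4.
Only serial holds.

serial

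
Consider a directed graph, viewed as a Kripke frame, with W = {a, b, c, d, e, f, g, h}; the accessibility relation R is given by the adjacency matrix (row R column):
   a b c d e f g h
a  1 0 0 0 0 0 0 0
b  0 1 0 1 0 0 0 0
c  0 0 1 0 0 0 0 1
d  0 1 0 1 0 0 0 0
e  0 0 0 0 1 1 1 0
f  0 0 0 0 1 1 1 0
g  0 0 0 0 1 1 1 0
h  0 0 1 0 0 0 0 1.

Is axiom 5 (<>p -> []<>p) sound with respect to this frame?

Yes

By correspondence theory, 5 is valid on a frame iff R is Euclidean.
Euclidean: yes — any two successors of a common world are R-related.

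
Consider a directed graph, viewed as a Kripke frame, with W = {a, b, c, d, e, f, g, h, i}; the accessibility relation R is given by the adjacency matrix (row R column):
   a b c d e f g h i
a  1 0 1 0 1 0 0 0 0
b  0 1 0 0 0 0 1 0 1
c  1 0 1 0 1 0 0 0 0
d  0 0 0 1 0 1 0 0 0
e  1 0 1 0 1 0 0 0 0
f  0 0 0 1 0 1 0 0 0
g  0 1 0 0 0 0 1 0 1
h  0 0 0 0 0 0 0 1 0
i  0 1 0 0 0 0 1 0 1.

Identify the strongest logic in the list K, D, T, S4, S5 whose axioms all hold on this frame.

Serial (axiom D): yes — every world has a successor (e.g. a R a).
Reflexive (axiom T): yes — every world is R-related to itself.
Transitive (axiom 4): yes — every two-step R-path is closed by a direct edge.
Euclidean (axiom 5): yes — any two successors of a common world are R-related.
So F validates K, D, T, S4, S5. The strongest is S5.

S5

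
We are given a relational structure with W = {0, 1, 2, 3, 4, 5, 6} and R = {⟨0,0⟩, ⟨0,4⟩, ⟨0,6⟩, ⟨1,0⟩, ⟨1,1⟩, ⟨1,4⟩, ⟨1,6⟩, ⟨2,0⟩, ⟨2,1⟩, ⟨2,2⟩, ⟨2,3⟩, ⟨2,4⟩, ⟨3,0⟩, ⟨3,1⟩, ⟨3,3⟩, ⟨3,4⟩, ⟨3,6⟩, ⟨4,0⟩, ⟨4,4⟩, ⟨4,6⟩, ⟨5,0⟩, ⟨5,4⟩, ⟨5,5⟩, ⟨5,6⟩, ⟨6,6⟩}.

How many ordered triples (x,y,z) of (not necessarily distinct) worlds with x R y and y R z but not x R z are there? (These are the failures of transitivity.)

Enumerating: (2,0,6), (2,1,6), (2,3,6), (2,4,6).

4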